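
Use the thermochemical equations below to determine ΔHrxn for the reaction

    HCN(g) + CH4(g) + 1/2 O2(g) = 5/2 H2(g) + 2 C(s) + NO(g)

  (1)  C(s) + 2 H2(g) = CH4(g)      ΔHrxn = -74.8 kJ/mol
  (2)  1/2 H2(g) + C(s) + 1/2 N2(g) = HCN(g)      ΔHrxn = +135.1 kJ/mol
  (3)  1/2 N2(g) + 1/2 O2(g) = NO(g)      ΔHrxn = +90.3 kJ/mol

(1) reversed: +74.8 kJ/mol
(2) reversed: -135.1 kJ/mol
(3) as written: +90.3 kJ/mol
ΔHrxn = (+74.8) + (-135.1) + (+90.3) = 30.0 kJ/mol

ΔHrxn = 30.0 kJ/mol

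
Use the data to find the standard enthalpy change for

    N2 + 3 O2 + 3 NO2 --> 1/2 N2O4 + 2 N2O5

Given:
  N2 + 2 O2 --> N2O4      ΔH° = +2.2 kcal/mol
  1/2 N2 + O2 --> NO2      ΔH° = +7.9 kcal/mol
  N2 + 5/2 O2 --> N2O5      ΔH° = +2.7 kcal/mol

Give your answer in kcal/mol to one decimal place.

ΔH° = -17.2 kcal/mol

equation 1 × 1/2 (scale by 1/2 for the 1/2 N2O4): (1/2)·(+2.2) = +1.1 kcal/mol
equation 2 reversed and × 3 (reverse to put NO2 on the reactant side; scale by 3 for the 3 NO2): (-3)·(+7.9) = -23.7 kcal/mol
equation 3 × 2 (scale by 2 for the 2 N2O5): (2)·(+2.7) = +5.4 kcal/mol
By Hess's law, ΔH° = (1/2)·(+2.2) + (-3)·(+7.9) + (2)·(+2.7) = -17.2 kcal/mol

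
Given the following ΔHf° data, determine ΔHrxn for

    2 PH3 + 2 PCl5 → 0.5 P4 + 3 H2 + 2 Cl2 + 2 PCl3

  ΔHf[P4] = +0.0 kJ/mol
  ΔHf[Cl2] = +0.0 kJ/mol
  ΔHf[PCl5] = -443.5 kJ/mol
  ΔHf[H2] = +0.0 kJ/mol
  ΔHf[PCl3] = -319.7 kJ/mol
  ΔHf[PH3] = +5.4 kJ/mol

ΔHrxn = 236.8 kJ/mol

Products: 1/2·(+0.0) + 3·(+0.0) + 2·(+0.0) + 2·(-319.7) = -639.4
Reactants: 2·(+5.4) + 2·(-443.5) = -876.2
ΔHrxn = (-639.4) − (-876.2) = 236.8 kJ/mol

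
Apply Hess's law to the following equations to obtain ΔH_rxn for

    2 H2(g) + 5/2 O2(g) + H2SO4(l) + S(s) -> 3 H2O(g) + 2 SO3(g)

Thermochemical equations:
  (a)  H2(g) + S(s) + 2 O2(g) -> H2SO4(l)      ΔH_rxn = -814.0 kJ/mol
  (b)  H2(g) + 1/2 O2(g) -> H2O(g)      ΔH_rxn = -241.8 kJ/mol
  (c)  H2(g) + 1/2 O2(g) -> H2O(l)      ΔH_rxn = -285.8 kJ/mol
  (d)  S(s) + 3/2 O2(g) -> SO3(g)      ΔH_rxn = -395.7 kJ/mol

(a) reversed (H2SO4(l) must end up as a reactant): +814.0 kJ/mol
(b) × 3 (×3 to match 3 H2O(g) in the target): (3)·(-241.8) = -725.4 kJ/mol
(c): not needed (H2O(l) appears nowhere else).
(d) × 2 (×2 to match 2 SO3(g) in the target): (2)·(-395.7) = -791.4 kJ/mol
Since enthalpy is a state function, ΔH_rxn = (+814.0) + (-725.4) + (-791.4) = -702.8 kJ/mol

ΔH_rxn = -702.8 kJ/mol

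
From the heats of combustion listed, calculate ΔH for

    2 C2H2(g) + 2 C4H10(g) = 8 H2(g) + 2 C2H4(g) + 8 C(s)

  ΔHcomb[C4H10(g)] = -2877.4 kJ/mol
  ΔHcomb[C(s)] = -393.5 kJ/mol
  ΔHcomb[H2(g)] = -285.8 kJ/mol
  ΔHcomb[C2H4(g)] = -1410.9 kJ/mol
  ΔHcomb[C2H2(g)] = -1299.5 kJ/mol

With combustion enthalpies, reactants minus products:
= [2·(-1299.5) + 2·(-2877.4)] − [8·(-285.8) + 2·(-1410.9) + 8·(-393.5)]
= -97.6 kJ/mol

ΔH = -97.6 kJ/mol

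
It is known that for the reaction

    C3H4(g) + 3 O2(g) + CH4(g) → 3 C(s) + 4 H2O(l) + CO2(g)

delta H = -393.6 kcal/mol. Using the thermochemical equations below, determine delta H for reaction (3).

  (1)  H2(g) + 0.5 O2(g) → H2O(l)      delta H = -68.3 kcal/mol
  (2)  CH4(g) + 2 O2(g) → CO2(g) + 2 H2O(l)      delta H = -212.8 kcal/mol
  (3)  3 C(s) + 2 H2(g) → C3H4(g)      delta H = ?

(1) × 2: (2)·(-68.3) = -136.6 kcal/mol
(2) as written (CH4(g) already on the reactant side): -212.8 kcal/mol
(3) reversed (C3H4(g) must end up as a reactant): contributes −x
-393.6 = (-136.6) + (-212.8) − x
x = (-393.6 − (-349.4)) / (-1) = 44.2 kcal/mol

delta H = 44.2 kcal/mol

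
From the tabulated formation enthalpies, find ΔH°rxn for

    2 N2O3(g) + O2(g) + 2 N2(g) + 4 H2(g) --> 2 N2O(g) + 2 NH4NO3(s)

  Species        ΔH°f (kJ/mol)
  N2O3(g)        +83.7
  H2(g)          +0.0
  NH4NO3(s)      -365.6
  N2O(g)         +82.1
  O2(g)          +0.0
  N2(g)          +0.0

Products: 2·(+82.1) + 2·(-365.6) = -567.0
Reactants: 2·(+83.7) + 1·(+0.0) + 2·(+0.0) + 4·(+0.0) = +167.4
ΔH°rxn = (-567.0) − (+167.4) = -734.4 kJ/mol

ΔH°rxn = -734.4 kJ/mol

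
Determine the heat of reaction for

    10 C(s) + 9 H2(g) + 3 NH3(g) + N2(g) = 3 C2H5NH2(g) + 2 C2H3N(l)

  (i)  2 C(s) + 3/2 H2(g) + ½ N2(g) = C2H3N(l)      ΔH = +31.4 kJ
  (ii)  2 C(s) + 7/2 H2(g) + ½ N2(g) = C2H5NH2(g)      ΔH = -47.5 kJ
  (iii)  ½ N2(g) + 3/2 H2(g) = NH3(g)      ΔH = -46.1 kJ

(i) × 2 (scale by 2 for the 2 C2H3N(l)): (2)·(+31.4) = +62.8 kJ
(ii) × 3 (×3 to match 3 C2H5NH2(g) in the target): (3)·(-47.5) = -142.5 kJ
(iii) reversed and × 3 (reverse to put NH3(g) on the reactant side; ×3 to match 3 NH3(g) in the target): (-3)·(-46.1) = +138.3 kJ
ΔH = (+62.8) + (-142.5) + (+138.3) = 58.6 kJ

ΔH = 58.6 kJ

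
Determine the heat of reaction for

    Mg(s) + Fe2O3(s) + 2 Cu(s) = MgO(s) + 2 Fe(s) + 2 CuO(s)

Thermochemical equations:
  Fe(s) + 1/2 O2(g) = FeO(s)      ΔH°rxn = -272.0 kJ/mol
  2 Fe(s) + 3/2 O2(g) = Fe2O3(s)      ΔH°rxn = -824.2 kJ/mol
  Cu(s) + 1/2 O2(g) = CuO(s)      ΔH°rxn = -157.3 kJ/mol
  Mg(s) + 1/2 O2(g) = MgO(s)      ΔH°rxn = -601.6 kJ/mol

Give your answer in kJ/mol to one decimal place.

equation 1: not needed.
equation 2 reversed: +824.2 kJ/mol
equation 3 × 2: (2)·(-157.3) = -314.6 kJ/mol
equation 4 as written: -601.6 kJ/mol
ΔH°rxn = (+824.2) + (-314.6) + (-601.6) = -92.0 kJ/mol

ΔH°rxn = -92.0 kJ/mol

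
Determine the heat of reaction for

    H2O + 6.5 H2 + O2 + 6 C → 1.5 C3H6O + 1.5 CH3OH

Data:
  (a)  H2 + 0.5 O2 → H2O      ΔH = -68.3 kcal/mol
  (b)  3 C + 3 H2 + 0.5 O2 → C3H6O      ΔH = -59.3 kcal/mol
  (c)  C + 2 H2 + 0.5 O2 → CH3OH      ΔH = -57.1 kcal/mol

(a) reversed (H2O must end up as a reactant): +68.3 kcal/mol
(b) × 3/2 (×3/2 to match 3/2 C3H6O in the target): (3/2)·(-59.3) = -88.95 kcal/mol
(c) × 3/2 (scale by 3/2 for the 3/2 CH3OH): (3/2)·(-57.1) = -85.65 kcal/mol
Since enthalpy is a state function, ΔH = (-1)·(-68.3) + (3/2)·(-59.3) + (3/2)·(-57.1) = -106.3 kcal/mol

ΔH = -106.3 kcal/mol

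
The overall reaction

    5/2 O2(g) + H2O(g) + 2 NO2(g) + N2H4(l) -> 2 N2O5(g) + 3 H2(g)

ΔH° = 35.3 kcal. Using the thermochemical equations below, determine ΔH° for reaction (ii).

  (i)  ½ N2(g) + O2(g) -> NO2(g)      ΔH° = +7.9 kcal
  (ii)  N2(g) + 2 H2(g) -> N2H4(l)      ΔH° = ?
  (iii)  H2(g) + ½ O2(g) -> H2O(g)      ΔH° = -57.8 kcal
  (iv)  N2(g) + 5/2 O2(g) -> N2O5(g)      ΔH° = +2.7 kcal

ΔH° = 12.1 kcal

(i) reversed and × 2 (NO2(g) must end up as a reactant; scale by 2 for the 2 NO2(g)): (-2)·(+7.9) = -15.8 kcal
(ii) reversed (reverse to put N2H4(l) on the reactant side): contributes −x
(iii) reversed (reverse to put H2O(g) on the reactant side): +57.8 kcal
(iv) × 2 (×2 to match 2 N2O5(g) in the target): (2)·(+2.7) = +5.4 kcal
+35.3 = (-15.8) + (+57.8) + (+5.4) − x
x = (+35.3 − (+47.4)) / (-1) = 12.1 kcal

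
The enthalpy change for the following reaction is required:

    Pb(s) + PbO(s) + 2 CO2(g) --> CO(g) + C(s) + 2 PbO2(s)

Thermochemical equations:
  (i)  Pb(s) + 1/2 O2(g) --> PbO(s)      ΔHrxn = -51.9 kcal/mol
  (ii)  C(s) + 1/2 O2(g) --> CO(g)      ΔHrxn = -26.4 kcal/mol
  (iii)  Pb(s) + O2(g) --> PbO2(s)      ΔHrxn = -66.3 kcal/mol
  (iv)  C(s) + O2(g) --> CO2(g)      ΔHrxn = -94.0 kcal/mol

ΔHrxn = 80.9 kcal/mol

(i) reversed: +51.9 kcal/mol
(ii) as written: -26.4 kcal/mol
(iii) × 2: (2)·(-66.3) = -132.6 kcal/mol
(iv) reversed and × 2: (-2)·(-94.0) = +188.0 kcal/mol
ΔHrxn = (+51.9) + (-26.4) + (-132.6) + (+188.0) = 80.9 kcal/mol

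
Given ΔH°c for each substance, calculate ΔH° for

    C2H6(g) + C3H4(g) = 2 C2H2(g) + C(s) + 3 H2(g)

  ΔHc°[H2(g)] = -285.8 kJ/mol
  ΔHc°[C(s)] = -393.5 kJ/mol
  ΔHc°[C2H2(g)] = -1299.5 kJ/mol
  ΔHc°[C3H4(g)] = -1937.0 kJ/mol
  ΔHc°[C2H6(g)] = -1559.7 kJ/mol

ΔH° = 353.2 kJ/mol

With combustion enthalpies, reactants minus products:
= [1·(-1559.7) + 1·(-1937.0)] − [2·(-1299.5) + 1·(-393.5) + 3·(-285.8)]
= 353.2 kJ/mol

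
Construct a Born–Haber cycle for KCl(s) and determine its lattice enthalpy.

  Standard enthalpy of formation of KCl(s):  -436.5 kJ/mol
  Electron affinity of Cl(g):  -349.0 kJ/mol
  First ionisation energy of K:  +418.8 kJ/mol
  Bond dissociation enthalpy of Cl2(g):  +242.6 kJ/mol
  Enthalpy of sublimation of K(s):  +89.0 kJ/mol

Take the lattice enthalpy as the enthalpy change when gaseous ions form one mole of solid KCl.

ΔHf° = 1·ΔHsub + 1·(ΣIE) + 1/2·D(Cl2) + 1·EA + U
-436.5 = 1·(+89.0) + 1·(+418.8) + 1/2·(+242.6) + 1·(-349.0) + U
U = -436.5 − (+280.1) = -716.6 kJ/mol

U = -716.6 kJ/mol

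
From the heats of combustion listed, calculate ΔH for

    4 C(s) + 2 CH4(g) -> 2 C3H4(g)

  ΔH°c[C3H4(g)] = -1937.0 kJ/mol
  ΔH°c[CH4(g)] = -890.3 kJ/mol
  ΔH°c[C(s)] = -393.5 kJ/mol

Using ΔH = Σ nΔHc°(reactants) − Σ nΔHc°(products):
= [4·(-393.5) + 2·(-890.3)] − [2·(-1937.0)]
= 519.4 kJ/mol

ΔH = 519.4 kJ/mol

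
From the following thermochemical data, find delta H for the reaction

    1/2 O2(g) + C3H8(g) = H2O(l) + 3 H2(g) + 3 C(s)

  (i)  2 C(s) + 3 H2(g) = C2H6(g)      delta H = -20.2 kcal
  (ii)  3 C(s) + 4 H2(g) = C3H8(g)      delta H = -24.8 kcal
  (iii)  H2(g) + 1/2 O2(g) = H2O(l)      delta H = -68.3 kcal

delta H = -43.5 kcal

(i): not needed (C2H6(g) appears nowhere else).
(ii) reversed (C3H8(g) must end up as a reactant): +24.8 kcal
(iii) as written (H2O(l) already on the product side): -68.3 kcal
delta H = (+24.8) + (-68.3) = -43.5 kcal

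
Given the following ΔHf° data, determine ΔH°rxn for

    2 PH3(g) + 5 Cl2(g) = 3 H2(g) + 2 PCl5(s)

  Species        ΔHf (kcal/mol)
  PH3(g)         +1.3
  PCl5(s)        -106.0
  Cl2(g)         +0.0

ΔH°rxn = -214.6 kcal/mol

Products: 3·(+0.0) + 2·(-106.0) = -212.0
Reactants: 2·(+1.3) + 5·(+0.0) = +2.6
ΔH°rxn = (-212.0) − (+2.6) = -214.6 kcal/mol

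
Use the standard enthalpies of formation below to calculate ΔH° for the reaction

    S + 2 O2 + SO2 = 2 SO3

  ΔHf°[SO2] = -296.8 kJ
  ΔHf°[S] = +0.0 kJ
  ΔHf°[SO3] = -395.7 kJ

Products: 2·(-395.7) = -791.4
Reactants: 1·(+0.0) + 2·(+0.0) + 1·(-296.8) = -296.8
ΔH° = (-791.4) − (-296.8) = -494.6 kJ

ΔH° = -494.6 kJ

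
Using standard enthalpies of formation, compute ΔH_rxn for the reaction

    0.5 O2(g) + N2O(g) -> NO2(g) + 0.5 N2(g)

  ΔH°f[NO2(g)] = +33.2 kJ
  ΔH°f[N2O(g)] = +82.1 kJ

Products: 1·(+33.2) + 1/2·(+0.0) = +33.2
Reactants: 1/2·(+0.0) + 1·(+82.1) = +82.1
ΔH_rxn = (+33.2) − (+82.1) = -48.9 kJ

ΔH_rxn = -48.9 kJ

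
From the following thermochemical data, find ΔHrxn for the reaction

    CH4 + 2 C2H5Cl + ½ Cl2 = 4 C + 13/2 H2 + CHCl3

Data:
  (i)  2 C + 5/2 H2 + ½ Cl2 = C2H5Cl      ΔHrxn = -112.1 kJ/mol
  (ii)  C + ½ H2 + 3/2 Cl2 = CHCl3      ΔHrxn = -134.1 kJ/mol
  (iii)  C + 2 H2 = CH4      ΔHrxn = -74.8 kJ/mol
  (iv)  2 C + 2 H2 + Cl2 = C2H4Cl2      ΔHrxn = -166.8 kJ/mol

ΔHrxn = 164.9 kJ/mol

(i) reversed and × 2: (-2)·(-112.1) = +224.2 kJ/mol
(ii) as written: -134.1 kJ/mol
(iii) reversed: +74.8 kJ/mol
(iv): not needed.
ΔHrxn = (+224.2) + (-134.1) + (+74.8) = 164.9 kJ/mol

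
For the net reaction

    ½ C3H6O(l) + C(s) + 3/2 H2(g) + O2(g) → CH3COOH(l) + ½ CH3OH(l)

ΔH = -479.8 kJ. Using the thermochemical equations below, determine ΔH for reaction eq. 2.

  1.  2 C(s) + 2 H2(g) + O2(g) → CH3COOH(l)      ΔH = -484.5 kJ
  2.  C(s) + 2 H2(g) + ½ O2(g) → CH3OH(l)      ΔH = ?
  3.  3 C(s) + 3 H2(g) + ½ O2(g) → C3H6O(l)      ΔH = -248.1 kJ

eq. 1 as written: -484.5 kJ
eq. 2 × 1/2: contributes 1/2·x
eq. 3 reversed and × 1/2: (-1/2)·(-248.1) = +124.05 kJ
-479.8 = (-484.5) + (+124.05) + 1/2·x
x = (-479.8 − (-360.45)) / (1/2) = -238.7 kJ

ΔH = -238.7 kJ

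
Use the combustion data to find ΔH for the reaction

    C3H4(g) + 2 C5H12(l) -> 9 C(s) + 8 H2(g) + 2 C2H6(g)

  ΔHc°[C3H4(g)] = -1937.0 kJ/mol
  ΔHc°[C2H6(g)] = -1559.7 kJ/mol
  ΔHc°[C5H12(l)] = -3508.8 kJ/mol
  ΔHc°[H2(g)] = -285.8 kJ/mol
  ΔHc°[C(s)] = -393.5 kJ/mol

ΔH = -7.3 kJ/mol

With combustion enthalpies, reactants minus products:
= [1·(-1937.0) + 2·(-3508.8)] − [9·(-393.5) + 8·(-285.8) + 2·(-1559.7)]
= -7.3 kJ/mol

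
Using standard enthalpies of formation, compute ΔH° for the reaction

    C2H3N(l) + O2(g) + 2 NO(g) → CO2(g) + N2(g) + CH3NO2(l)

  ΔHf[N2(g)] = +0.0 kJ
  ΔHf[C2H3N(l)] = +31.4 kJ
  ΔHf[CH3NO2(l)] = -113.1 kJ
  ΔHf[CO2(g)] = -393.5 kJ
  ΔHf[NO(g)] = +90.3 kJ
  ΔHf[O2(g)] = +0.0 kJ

ΔH° = -718.6 kJ

Products: 1·(-393.5) + 1·(+0.0) + 1·(-113.1) = -506.6
Reactants: 1·(+31.4) + 1·(+0.0) + 2·(+90.3) = +212.0
ΔH° = (-506.6) − (+212.0) = -718.6 kJ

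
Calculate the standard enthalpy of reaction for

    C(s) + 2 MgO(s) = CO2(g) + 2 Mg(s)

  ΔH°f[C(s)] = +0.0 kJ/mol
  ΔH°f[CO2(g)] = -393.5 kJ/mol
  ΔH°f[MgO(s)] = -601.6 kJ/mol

ΔH_rxn = 809.7 kJ/mol

ΔH°rxn = Σ nΔHf°(products) − Σ nΔHf°(reactants).
Products: 1·(-393.5) + 2·(+0.0) = -393.5
Reactants: 1·(+0.0) + 2·(-601.6) = -1203.2
ΔH_rxn = (-393.5) − (-1203.2) = 809.7 kJ/mol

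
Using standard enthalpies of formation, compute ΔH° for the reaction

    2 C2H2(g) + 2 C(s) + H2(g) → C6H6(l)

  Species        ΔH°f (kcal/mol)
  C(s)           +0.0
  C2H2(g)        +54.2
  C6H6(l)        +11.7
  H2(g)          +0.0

ΔH° = -96.7 kcal/mol

Products: 1·(+11.7) = +11.7
Reactants: 2·(+54.2) + 2·(+0.0) + 1·(+0.0) = +108.4
ΔH° = (+11.7) − (+108.4) = -96.7 kcal/mol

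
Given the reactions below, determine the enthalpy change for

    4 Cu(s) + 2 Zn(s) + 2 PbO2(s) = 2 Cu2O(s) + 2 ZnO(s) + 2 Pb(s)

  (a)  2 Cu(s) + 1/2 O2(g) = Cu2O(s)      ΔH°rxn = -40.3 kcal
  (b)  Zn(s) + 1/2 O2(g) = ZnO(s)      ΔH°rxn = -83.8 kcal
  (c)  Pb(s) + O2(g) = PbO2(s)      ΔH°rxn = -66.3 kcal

(a) × 2: (2)·(-40.3) = -80.6 kcal
(b) × 2: (2)·(-83.8) = -167.6 kcal
(c) reversed and × 2: (-2)·(-66.3) = +132.6 kcal
ΔH°rxn = (-80.6) + (-167.6) + (+132.6) = -115.6 kcal

ΔH°rxn = -115.6 kcal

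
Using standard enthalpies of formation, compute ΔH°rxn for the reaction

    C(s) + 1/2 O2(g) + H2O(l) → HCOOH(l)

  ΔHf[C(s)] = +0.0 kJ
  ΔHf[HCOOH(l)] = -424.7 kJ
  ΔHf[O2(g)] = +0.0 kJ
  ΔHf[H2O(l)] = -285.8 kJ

Products: 1·(-424.7) = -424.7
Reactants: 1·(+0.0) + 1/2·(+0.0) + 1·(-285.8) = -285.8
ΔH°rxn = (-424.7) − (-285.8) = -138.9 kJ

ΔH°rxn = -138.9 kJ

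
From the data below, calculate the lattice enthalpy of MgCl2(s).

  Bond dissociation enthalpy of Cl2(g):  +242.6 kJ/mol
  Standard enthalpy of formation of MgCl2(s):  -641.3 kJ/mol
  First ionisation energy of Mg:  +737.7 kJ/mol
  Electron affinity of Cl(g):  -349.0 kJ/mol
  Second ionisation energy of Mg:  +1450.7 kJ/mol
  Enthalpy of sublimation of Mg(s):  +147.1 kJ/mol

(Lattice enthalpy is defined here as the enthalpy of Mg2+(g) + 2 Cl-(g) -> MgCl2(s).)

ΔHf° = 1·ΔHsub + 1·(ΣIE) + 1·D(Cl2) + 2·EA + U
-641.3 = 1·(+147.1) + 1·(+2188.4) + 1·(+242.6) + 2·(-349.0) + U
U = -641.3 − (+1880.1) = -2521.4 kJ/mol

U = -2521.4 kJ/mol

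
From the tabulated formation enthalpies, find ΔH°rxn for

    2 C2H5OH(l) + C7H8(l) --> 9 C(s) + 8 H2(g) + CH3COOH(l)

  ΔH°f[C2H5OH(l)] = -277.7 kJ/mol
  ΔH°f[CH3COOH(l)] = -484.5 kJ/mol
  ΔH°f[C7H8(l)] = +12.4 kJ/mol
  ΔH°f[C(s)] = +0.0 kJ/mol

ΔH°rxn = 58.5 kJ/mol

Products: 9·(+0.0) + 8·(+0.0) + 1·(-484.5) = -484.5
Reactants: 2·(-277.7) + 1·(+12.4) = -543.0
ΔH°rxn = (-484.5) − (-543.0) = 58.5 kJ/mol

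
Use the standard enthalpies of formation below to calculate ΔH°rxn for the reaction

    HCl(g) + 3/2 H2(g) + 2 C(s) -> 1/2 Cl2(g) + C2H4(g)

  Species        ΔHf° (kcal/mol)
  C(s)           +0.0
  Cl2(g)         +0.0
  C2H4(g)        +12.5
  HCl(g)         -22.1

ΔH°rxn = 34.6 kcal/mol

Products: 1/2·(+0.0) + 1·(+12.5) = +12.5
Reactants: 1·(-22.1) + 3/2·(+0.0) + 2·(+0.0) = -22.1
ΔH°rxn = (+12.5) − (-22.1) = 34.6 kcal/mol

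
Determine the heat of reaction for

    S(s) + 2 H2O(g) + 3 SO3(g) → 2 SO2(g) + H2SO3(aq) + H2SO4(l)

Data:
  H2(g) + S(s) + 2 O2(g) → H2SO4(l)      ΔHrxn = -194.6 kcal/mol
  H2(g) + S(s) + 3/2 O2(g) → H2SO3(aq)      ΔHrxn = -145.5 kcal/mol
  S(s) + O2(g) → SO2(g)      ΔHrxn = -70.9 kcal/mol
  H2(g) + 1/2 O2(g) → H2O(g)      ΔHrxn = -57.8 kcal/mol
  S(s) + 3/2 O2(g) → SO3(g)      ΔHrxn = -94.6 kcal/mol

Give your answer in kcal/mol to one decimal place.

ΔHrxn = -82.5 kcal/mol

equation 1 as written: -194.6 kcal/mol
equation 2 as written: -145.5 kcal/mol
equation 3 × 2: (2)·(-70.9) = -141.8 kcal/mol
equation 4 reversed and × 2: (-2)·(-57.8) = +115.6 kcal/mol
equation 5 reversed and × 3: (-3)·(-94.6) = +283.8 kcal/mol
ΔHrxn = (1)·(-194.6) + (1)·(-145.5) + (2)·(-70.9) + (-2)·(-57.8) + (-3)·(-94.6) = -82.5 kcal/mol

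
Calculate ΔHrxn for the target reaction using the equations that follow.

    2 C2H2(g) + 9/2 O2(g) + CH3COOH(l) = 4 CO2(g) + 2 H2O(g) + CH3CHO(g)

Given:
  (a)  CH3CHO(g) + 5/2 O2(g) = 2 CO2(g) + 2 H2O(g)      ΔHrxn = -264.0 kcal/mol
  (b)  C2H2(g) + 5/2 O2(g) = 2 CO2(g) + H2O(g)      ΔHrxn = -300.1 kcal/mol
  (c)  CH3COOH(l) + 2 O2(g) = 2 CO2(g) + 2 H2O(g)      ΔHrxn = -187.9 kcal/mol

(a) reversed (reverse to put CH3CHO(g) on the product side): +264.0 kcal/mol
(b) × 2 (scale by 2 for the 2 C2H2(g)): (2)·(-300.1) = -600.2 kcal/mol
(c) as written (CH3COOH(l) already on the reactant side): -187.9 kcal/mol
Summing the manipulated equations, ΔHrxn = (+264.0) + (-600.2) + (-187.9) = -524.1 kcal/mol

ΔHrxn = -524.1 kcal/mol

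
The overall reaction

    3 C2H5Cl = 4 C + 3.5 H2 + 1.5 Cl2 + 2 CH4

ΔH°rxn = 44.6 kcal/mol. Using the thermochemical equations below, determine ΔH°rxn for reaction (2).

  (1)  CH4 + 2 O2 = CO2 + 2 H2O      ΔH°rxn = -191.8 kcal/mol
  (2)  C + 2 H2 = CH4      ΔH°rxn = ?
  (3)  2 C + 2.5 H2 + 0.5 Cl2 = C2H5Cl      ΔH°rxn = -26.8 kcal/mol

(1): not needed.
(2) × 2: contributes 2·x
(3) reversed and × 3: (-3)·(-26.8) = +80.4 kcal/mol
+44.6 = (+80.4) + 2·x
x = (+44.6 − (+80.4)) / (2) = -17.9 kcal/mol

ΔH°rxn = -17.9 kcal/mol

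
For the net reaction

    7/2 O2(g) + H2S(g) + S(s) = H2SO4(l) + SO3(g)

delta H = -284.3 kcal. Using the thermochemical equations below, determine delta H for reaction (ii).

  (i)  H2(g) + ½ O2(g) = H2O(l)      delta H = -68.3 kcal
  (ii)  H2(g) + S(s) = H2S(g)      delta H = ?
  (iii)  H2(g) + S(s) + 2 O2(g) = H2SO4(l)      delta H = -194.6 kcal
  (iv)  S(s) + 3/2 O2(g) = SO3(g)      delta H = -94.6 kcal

(i): not needed.
(ii) reversed: contributes −x
(iii) as written: -194.6 kcal
(iv) as written: -94.6 kcal
-284.3 = (-194.6) + (-94.6) − x
x = (-284.3 − (-289.2)) / (-1) = -4.9 kcal

delta H = -4.9 kcal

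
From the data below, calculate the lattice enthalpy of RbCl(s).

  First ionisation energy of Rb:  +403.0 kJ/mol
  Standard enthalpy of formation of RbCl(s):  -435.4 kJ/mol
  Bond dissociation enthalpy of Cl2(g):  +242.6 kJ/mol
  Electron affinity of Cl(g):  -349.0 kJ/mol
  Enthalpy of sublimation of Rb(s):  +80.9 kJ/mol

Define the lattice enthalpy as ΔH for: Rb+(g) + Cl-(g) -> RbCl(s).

ΔHf° = 1·ΔHsub + 1·(ΣIE) + 1/2·D(Cl2) + 1·EA + U
-435.4 = 1·(+80.9) + 1·(+403.0) + 1/2·(+242.6) + 1·(-349.0) + U
U = -435.4 − (+256.2) = -691.6 kJ/mol

U = -691.6 kJ/mol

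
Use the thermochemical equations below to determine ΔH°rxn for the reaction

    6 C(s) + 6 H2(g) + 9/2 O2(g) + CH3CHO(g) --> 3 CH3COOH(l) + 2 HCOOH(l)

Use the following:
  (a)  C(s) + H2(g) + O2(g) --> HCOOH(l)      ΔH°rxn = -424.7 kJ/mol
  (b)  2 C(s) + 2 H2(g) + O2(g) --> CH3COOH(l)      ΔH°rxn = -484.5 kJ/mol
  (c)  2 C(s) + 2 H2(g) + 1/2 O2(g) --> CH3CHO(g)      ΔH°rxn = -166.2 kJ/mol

ΔH°rxn = -2136.7 kJ/mol

(a) × 2: (2)·(-424.7) = -849.4 kJ/mol
(b) × 3: (3)·(-484.5) = -1453.5 kJ/mol
(c) reversed: +166.2 kJ/mol
Since enthalpy is a state function, ΔH°rxn = (2)·(-424.7) + (3)·(-484.5) + (-1)·(-166.2) = -2136.7 kJ/mol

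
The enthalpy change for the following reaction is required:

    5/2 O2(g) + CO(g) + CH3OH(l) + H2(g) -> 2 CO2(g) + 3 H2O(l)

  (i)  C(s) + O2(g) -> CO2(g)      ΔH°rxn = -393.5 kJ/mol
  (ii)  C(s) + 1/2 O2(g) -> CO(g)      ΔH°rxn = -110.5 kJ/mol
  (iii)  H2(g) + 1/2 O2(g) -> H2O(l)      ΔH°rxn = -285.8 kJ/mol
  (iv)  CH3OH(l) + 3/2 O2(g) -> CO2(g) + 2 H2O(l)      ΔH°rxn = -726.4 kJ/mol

ΔH°rxn = -1295.2 kJ/mol

(i) as written: -393.5 kJ/mol
(ii) reversed (CO(g) must end up as a reactant): +110.5 kJ/mol
(iii) as written (H2(g) already on the reactant side): -285.8 kJ/mol
(iv) as written (CH3OH(l) already on the reactant side): -726.4 kJ/mol
ΔH°rxn = (-393.5) + (+110.5) + (-285.8) + (-726.4) = -1295.2 kJ/mol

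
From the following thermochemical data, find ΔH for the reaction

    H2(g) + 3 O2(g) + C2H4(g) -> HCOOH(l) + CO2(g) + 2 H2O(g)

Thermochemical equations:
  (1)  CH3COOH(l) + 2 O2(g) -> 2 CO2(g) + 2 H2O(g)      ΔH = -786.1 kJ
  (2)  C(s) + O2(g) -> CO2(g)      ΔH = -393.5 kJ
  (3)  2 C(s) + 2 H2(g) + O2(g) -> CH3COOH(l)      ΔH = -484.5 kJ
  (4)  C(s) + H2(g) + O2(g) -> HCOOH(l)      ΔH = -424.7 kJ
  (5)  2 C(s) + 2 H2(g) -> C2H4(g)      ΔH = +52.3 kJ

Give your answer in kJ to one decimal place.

(1) as written: -786.1 kJ
(2) reversed: +393.5 kJ
(3) as written: -484.5 kJ
(4) as written: -424.7 kJ
(5) reversed: -52.3 kJ
Since enthalpy is a state function, ΔH = (1)·(-786.1) + (-1)·(-393.5) + (1)·(-484.5) + (1)·(-424.7) + (-1)·(+52.3) = -1354.1 kJ

ΔH = -1354.1 kJ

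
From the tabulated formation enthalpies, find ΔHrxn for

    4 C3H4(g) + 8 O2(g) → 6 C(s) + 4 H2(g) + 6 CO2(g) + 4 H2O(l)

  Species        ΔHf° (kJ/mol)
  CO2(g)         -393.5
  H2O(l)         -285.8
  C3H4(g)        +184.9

ΔHrxn = -4243.8 kJ/mol

ΔH°rxn = Σ nΔHf°(products) − Σ nΔHf°(reactants).
Products: 6·(+0.0) + 4·(+0.0) + 6·(-393.5) + 4·(-285.8) = -3504.2
Reactants: 4·(+184.9) + 8·(+0.0) = +739.6
ΔHrxn = (-3504.2) − (+739.6) = -4243.8 kJ/mol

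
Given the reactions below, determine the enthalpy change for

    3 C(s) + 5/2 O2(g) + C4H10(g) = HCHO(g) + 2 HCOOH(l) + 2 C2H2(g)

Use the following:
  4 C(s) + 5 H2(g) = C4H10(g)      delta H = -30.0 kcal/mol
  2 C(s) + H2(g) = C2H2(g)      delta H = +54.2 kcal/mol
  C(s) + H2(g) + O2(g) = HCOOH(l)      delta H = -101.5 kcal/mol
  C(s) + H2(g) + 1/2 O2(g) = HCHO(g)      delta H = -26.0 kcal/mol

equation 1 reversed: +30.0 kcal/mol
equation 2 × 2: (2)·(+54.2) = +108.4 kcal/mol
equation 3 × 2: (2)·(-101.5) = -203.0 kcal/mol
equation 4 as written: -26.0 kcal/mol
delta H = (-1)·(-30.0) + (2)·(+54.2) + (2)·(-101.5) + (1)·(-26.0) = -90.6 kcal/mol

delta H = -90.6 kcal/mol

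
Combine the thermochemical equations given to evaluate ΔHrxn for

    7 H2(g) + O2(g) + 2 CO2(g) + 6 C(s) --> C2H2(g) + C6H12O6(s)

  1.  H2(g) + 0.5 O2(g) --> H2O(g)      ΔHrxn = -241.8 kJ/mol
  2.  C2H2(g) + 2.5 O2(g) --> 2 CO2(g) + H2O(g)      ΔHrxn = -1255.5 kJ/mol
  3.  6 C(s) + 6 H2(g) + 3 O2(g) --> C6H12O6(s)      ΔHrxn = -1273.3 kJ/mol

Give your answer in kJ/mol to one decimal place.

ΔHrxn = -259.6 kJ/mol

eq. 1 as written: -241.8 kJ/mol
eq. 2 reversed: +1255.5 kJ/mol
eq. 3 as written: -1273.3 kJ/mol
By Hess's law, ΔHrxn = (-241.8) + (+1255.5) + (-1273.3) = -259.6 kJ/mol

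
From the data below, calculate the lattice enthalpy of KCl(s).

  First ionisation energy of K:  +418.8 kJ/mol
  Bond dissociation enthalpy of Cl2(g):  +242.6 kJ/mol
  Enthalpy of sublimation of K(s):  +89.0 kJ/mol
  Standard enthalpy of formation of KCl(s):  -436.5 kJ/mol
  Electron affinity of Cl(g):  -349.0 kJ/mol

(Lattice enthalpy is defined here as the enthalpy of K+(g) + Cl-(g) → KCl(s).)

ΔHf° = 1·ΔHsub + 1·(ΣIE) + 1/2·D(Cl2) + 1·EA + U
-436.5 = 1·(+89.0) + 1·(+418.8) + 1/2·(+242.6) + 1·(-349.0) + U
U = -436.5 − (+280.1) = -716.6 kJ/mol

U = -716.6 kJ/mol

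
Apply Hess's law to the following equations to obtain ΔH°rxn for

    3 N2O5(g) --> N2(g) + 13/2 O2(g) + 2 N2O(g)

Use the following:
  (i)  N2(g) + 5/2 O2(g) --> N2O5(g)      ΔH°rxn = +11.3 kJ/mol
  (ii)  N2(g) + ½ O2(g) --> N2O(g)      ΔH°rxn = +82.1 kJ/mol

ΔH°rxn = 130.3 kJ/mol

(i) reversed and × 3 (reverse to put N2O5(g) on the reactant side; ×3 to match 3 N2O5(g) in the target): (-3)·(+11.3) = -33.9 kJ/mol
(ii) × 2 (×2 to match 2 N2O(g) in the target): (2)·(+82.1) = +164.2 kJ/mol
Combining the equations, ΔH°rxn = (-33.9) + (+164.2) = 130.3 kJ/mol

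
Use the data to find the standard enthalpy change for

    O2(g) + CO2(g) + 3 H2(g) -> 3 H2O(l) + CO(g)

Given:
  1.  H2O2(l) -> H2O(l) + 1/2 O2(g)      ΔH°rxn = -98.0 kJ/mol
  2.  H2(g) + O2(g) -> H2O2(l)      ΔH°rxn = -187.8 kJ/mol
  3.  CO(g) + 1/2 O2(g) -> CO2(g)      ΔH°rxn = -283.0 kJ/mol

ΔH°rxn = -574.4 kJ/mol

eq. 1 × 3 (×3 to match 3 H2O(l) in the target): (3)·(-98.0) = -294.0 kJ/mol
eq. 2 × 3 (×3 to match 3 H2(g) in the target): (3)·(-187.8) = -563.4 kJ/mol
eq. 3 reversed (CO(g) must end up as a product): +283.0 kJ/mol
ΔH°rxn = (3)·(-98.0) + (3)·(-187.8) + (-1)·(-283.0) = -574.4 kJ/mol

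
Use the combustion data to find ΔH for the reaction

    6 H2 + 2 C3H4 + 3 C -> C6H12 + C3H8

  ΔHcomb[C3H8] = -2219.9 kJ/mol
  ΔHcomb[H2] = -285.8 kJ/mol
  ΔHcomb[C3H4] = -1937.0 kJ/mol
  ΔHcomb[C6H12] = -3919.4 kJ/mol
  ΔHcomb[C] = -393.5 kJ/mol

With combustion enthalpies, reactants minus products:
= [6·(-285.8) + 2·(-1937.0) + 3·(-393.5)] − [1·(-3919.4) + 1·(-2219.9)]
= -630.0 kJ/mol

ΔH = -630.0 kJ/mol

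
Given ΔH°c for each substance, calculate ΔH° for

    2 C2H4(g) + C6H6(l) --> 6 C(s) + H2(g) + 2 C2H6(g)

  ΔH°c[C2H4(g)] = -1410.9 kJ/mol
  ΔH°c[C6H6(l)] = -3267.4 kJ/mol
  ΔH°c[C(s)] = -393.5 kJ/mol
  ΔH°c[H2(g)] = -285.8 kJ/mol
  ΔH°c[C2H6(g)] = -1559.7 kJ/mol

ΔH° = -323.0 kJ/mol

Using ΔH = Σ nΔHc°(reactants) − Σ nΔHc°(products):
= [2·(-1410.9) + 1·(-3267.4)] − [6·(-393.5) + 1·(-285.8) + 2·(-1559.7)]
= -323.0 kJ/mol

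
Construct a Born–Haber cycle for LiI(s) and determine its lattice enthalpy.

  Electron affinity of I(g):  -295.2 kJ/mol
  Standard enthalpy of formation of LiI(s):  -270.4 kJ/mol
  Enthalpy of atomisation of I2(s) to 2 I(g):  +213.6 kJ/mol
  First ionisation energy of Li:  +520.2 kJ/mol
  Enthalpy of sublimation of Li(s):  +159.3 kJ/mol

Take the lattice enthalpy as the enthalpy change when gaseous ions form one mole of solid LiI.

U = -761.5 kJ/mol

ΔHf° = 1·ΔHsub + 1·(ΣIE) + 1/2·D(I2) + 1·EA + U
-270.4 = 1·(+159.3) + 1·(+520.2) + 1/2·(+213.6) + 1·(-295.2) + U
U = -270.4 − (+491.1) = -761.5 kJ/mol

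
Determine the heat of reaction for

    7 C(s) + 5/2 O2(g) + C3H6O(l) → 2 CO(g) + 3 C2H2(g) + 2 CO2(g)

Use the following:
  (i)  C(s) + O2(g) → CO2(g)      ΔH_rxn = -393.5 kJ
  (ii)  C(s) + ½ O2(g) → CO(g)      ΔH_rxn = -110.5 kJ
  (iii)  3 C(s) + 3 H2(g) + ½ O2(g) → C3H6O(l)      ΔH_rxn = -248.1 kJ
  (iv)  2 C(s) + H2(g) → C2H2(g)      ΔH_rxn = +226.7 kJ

(i) × 2 (×2 to match 2 CO2(g) in the target): (2)·(-393.5) = -787.0 kJ
(ii) × 2 (scale by 2 for the 2 CO(g)): (2)·(-110.5) = -221.0 kJ
(iii) reversed (C3H6O(l) must end up as a reactant): +248.1 kJ
(iv) × 3 (scale by 3 for the 3 C2H2(g)): (3)·(+226.7) = +680.1 kJ
By Hess's law, ΔH_rxn = (-787.0) + (-221.0) + (+248.1) + (+680.1) = -79.8 kJ

ΔH_rxn = -79.8 kJ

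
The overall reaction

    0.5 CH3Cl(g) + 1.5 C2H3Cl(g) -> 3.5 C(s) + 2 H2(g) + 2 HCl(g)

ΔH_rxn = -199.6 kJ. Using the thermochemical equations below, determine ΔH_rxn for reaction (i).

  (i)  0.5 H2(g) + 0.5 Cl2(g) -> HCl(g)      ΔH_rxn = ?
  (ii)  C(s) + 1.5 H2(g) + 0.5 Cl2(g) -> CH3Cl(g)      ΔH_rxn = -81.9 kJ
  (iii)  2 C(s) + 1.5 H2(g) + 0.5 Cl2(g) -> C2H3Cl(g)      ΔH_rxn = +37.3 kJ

ΔH_rxn = -92.3 kJ

(i) × 2: contributes 2·x
(ii) reversed and × 1/2: (-1/2)·(-81.9) = +40.95 kJ
(iii) reversed and × 3/2: (-3/2)·(+37.3) = -55.95 kJ
-199.6 = (+40.95) + (-55.95) + 2·x
x = (-199.6 − (-15.0)) / (2) = -92.3 kJ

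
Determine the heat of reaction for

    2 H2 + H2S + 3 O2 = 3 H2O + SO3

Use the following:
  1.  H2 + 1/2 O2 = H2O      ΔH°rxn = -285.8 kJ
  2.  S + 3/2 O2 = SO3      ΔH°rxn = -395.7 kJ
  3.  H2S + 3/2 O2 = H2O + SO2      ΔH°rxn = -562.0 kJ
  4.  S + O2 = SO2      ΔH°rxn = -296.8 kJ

ΔH°rxn = -1232.5 kJ

eq. 1 × 2 (scale by 2 for the 2 H2): (2)·(-285.8) = -571.6 kJ
eq. 2 as written (SO3 already on the product side): -395.7 kJ
eq. 3 as written (H2S already on the reactant side): -562.0 kJ
eq. 4 reversed: +296.8 kJ
ΔH°rxn = (2)·(-285.8) + (1)·(-395.7) + (1)·(-562.0) + (-1)·(-296.8) = -1232.5 kJ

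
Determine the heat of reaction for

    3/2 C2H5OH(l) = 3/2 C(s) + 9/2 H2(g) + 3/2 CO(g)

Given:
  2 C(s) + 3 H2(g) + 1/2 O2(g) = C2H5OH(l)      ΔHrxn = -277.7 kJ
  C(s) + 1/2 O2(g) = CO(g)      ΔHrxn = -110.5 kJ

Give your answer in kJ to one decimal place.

ΔHrxn = 250.8 kJ

equation 1 reversed and × 3/2 (reverse to put C2H5OH(l) on the reactant side; scale by 3/2 for the 3/2 C2H5OH(l)): (-3/2)·(-277.7) = +416.55 kJ
equation 2 × 3/2 (×3/2 to match 3/2 CO(g) in the target): (3/2)·(-110.5) = -165.75 kJ
Since enthalpy is a state function, ΔHrxn = (-3/2)·(-277.7) + (3/2)·(-110.5) = 250.8 kJ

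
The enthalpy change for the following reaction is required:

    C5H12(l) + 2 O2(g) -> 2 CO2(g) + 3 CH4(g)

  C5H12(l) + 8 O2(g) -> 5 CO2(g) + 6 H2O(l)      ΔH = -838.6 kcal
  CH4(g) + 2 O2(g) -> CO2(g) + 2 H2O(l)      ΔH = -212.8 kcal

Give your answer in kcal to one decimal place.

ΔH = -200.2 kcal

equation 1 as written (C5H12(l) already on the reactant side): -838.6 kcal
equation 2 reversed and × 3 (reverse to put CH4(g) on the product side; ×3 to match 3 CH4(g) in the target): (-3)·(-212.8) = +638.4 kcal
Combining the equations, ΔH = (1)·(-838.6) + (-3)·(-212.8) = -200.2 kcal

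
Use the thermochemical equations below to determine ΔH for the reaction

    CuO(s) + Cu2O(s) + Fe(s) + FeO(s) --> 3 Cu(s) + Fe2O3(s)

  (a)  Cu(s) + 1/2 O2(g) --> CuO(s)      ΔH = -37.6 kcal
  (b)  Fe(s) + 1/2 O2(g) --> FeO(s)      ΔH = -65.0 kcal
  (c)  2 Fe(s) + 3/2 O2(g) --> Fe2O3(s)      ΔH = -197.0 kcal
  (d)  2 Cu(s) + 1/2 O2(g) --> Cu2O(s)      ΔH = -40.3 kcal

ΔH = -54.1 kcal

(a) reversed: +37.6 kcal
(b) reversed: +65.0 kcal
(c) as written: -197.0 kcal
(d) reversed: +40.3 kcal
Since enthalpy is a state function, ΔH = (-1)·(-37.6) + (-1)·(-65.0) + (1)·(-197.0) + (-1)·(-40.3) = -54.1 kcal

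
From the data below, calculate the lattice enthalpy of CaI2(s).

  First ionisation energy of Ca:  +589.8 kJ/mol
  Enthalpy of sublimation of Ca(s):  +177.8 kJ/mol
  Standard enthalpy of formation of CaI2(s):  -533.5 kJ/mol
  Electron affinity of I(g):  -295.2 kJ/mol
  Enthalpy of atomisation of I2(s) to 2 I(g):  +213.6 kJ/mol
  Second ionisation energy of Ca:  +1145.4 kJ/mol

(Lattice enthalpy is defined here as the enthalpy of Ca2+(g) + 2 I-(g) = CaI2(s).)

ΔHf° = 1·ΔHsub + 1·(ΣIE) + 1·D(I2) + 2·EA + U
-533.5 = 1·(+177.8) + 1·(+1735.2) + 1·(+213.6) + 2·(-295.2) + U
U = -533.5 − (+1536.2) = -2069.7 kJ/mol

U = -2069.7 kJ/mol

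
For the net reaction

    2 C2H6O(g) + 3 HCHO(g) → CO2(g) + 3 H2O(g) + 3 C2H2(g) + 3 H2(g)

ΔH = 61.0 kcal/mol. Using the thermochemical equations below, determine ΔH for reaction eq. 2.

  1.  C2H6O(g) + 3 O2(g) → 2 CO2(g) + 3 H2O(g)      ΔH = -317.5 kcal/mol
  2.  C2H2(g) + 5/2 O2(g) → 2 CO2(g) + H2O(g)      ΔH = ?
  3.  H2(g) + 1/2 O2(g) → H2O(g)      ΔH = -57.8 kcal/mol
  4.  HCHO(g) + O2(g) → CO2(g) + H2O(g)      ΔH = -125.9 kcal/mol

eq. 1 × 2 (scale by 2 for the 2 C2H6O(g)): (2)·(-317.5) = -635.0 kcal/mol
eq. 2 reversed and × 3 (C2H2(g) must end up as a product; ×3 to match 3 C2H2(g) in the target): contributes −3·x
eq. 3 reversed and × 3 (reverse to put H2(g) on the product side; scale by 3 for the 3 H2(g)): (-3)·(-57.8) = +173.4 kcal/mol
eq. 4 × 3 (scale by 3 for the 3 HCHO(g)): (3)·(-125.9) = -377.7 kcal/mol
+61.0 = (-635.0) + (+173.4) + (-377.7) − 3·x
x = (+61.0 − (-839.3)) / (-3) = -300.1 kcal/mol

ΔH = -300.1 kcal/mol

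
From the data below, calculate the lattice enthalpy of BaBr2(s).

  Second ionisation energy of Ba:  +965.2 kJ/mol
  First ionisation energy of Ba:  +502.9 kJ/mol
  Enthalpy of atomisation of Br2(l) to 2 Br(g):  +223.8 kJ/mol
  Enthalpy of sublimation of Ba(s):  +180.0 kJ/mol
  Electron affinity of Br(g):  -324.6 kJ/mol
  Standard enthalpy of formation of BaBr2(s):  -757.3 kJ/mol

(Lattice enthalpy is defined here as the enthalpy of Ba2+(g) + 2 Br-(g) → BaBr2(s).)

ΔHf° = 1·ΔHsub + 1·(ΣIE) + 1·D(Br2) + 2·EA + U
-757.3 = 1·(+180.0) + 1·(+1468.1) + 1·(+223.8) + 2·(-324.6) + U
U = -757.3 − (+1222.7) = -1980.0 kJ/mol

U = -1980.0 kJ/mol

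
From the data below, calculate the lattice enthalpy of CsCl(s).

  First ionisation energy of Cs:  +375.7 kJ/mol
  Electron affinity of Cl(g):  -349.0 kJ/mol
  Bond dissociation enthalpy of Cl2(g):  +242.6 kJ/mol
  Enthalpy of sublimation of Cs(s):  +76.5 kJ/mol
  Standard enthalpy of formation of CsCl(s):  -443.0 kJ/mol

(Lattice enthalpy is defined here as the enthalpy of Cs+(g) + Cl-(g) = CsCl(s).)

ΔHf° = 1·ΔHsub + 1·(ΣIE) + 1/2·D(Cl2) + 1·EA + U
-443.0 = 1·(+76.5) + 1·(+375.7) + 1/2·(+242.6) + 1·(-349.0) + U
U = -443.0 − (+224.5) = -667.5 kJ/mol

U = -667.5 kJ/mol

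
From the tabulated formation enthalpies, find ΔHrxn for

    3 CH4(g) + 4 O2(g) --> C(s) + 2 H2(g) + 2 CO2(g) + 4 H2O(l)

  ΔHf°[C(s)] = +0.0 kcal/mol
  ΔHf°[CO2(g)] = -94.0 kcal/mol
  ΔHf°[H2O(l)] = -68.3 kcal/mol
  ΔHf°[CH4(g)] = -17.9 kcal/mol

ΔHrxn = -407.5 kcal/mol

ΔH°rxn = Σ nΔHf°(products) − Σ nΔHf°(reactants).
Products: 1·(+0.0) + 2·(+0.0) + 2·(-94.0) + 4·(-68.3) = -461.2
Reactants: 3·(-17.9) + 4·(+0.0) = -53.7
ΔHrxn = (-461.2) − (-53.7) = -407.5 kcal/mol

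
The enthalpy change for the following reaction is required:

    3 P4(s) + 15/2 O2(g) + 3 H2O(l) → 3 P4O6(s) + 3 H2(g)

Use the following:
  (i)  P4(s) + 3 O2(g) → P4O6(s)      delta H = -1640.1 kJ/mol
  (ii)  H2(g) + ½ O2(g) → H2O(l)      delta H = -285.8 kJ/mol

delta H = -4062.9 kJ/mol

(i) × 3: (3)·(-1640.1) = -4920.3 kJ/mol
(ii) reversed and × 3: (-3)·(-285.8) = +857.4 kJ/mol
By Hess's law, delta H = (3)·(-1640.1) + (-3)·(-285.8) = -4062.9 kJ/mol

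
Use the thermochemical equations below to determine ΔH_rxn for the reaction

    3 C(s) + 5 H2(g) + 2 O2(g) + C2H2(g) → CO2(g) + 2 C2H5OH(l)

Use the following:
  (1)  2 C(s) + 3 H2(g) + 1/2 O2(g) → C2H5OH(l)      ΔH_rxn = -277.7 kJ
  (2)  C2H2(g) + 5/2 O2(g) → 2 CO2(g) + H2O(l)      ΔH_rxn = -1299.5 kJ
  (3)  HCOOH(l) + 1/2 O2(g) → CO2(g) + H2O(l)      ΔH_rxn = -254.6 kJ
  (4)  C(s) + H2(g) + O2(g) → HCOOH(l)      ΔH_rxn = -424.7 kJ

ΔH_rxn = -1175.6 kJ

(1) × 2 (scale by 2 for the 2 C2H5OH(l)): (2)·(-277.7) = -555.4 kJ
(2) as written (C2H2(g) already on the reactant side): -1299.5 kJ
(3) reversed: +254.6 kJ
(4) reversed: +424.7 kJ
By Hess's law, ΔH_rxn = (-555.4) + (-1299.5) + (+254.6) + (+424.7) = -1175.6 kJ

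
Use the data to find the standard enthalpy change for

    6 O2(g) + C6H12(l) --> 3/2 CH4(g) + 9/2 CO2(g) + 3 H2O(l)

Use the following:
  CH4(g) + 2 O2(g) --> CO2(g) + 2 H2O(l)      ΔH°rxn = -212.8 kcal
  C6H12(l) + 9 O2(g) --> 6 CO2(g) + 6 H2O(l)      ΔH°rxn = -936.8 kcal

ΔH°rxn = -617.6 kcal

equation 1 reversed and × 3/2 (reverse to put CH4(g) on the product side; ×3/2 to match 3/2 CH4(g) in the target): (-3/2)·(-212.8) = +319.2 kcal
equation 2 as written (C6H12(l) already on the reactant side): -936.8 kcal
ΔH°rxn = (+319.2) + (-936.8) = -617.6 kcal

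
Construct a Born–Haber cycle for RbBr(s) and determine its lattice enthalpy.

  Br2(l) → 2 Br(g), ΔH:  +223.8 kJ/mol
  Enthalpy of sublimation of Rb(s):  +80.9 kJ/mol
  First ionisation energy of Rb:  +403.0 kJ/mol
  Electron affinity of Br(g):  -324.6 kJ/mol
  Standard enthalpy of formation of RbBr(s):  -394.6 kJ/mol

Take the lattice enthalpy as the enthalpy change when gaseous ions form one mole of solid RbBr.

U = -665.8 kJ/mol

ΔHf° = 1·ΔHsub + 1·(ΣIE) + 1/2·D(Br2) + 1·EA + U
-394.6 = 1·(+80.9) + 1·(+403.0) + 1/2·(+223.8) + 1·(-324.6) + U
U = -394.6 − (+271.2) = -665.8 kJ/mol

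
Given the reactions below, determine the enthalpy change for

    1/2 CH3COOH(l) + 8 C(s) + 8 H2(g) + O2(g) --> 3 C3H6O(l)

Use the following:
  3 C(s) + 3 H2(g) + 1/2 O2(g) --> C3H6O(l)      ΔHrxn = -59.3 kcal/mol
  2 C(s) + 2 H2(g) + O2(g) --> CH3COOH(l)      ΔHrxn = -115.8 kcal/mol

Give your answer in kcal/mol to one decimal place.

ΔHrxn = -120.0 kcal/mol

equation 1 × 3 (scale by 3 for the 3 C3H6O(l)): (3)·(-59.3) = -177.9 kcal/mol
equation 2 reversed and × 1/2 (reverse to put CH3COOH(l) on the reactant side; ×1/2 to match 1/2 CH3COOH(l) in the target): (-1/2)·(-115.8) = +57.9 kcal/mol
By Hess's law, ΔHrxn = (3)·(-59.3) + (-1/2)·(-115.8) = -120.0 kcal/mol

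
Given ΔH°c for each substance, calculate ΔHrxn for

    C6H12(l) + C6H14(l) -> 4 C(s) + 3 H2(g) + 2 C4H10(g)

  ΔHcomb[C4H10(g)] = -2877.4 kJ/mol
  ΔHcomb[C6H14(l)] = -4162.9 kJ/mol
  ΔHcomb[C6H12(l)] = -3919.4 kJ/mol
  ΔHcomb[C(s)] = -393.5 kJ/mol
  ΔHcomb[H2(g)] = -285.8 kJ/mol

ΔHrxn = 103.9 kJ/mol

Using ΔH = Σ nΔHc°(reactants) − Σ nΔHc°(products):
= [1·(-3919.4) + 1·(-4162.9)] − [4·(-393.5) + 3·(-285.8) + 2·(-2877.4)]
= 103.9 kJ/mol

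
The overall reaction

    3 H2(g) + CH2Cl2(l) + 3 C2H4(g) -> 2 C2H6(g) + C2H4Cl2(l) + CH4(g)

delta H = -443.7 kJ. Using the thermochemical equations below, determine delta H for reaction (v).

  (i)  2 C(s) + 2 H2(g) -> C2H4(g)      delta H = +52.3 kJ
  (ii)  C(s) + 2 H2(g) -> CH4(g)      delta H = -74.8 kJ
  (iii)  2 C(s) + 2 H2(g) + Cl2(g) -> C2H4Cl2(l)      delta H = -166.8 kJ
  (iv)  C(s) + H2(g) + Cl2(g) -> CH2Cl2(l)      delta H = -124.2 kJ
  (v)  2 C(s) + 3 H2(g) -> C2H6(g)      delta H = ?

(i) reversed and × 3 (C2H4(g) must end up as a reactant; ×3 to match 3 C2H4(g) in the target): (-3)·(+52.3) = -156.9 kJ
(ii) as written (CH4(g) already on the product side): -74.8 kJ
(iii) as written (C2H4Cl2(l) already on the product side): -166.8 kJ
(iv) reversed (CH2Cl2(l) must end up as a reactant): +124.2 kJ
(v) × 2 (scale by 2 for the 2 C2H6(g)): contributes 2·x
-443.7 = (-156.9) + (-74.8) + (-166.8) + (+124.2) + 2·x
x = (-443.7 − (-274.3)) / (2) = -84.7 kJ

delta H = -84.7 kJ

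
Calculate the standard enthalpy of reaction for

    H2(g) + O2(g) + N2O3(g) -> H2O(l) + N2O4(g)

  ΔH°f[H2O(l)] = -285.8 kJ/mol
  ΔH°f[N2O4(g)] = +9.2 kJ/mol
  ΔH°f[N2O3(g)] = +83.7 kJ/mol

ΔHrxn = -360.3 kJ/mol

Products: 1·(-285.8) + 1·(+9.2) = -276.6
Reactants: 1·(+0.0) + 1·(+0.0) + 1·(+83.7) = +83.7
ΔHrxn = (-276.6) − (+83.7) = -360.3 kJ/mol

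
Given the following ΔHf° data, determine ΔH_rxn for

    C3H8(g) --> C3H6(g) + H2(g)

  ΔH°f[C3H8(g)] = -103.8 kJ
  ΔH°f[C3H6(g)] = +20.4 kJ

ΔH°rxn = Σ nΔHf°(products) − Σ nΔHf°(reactants).
Products: 1·(+20.4) + 1·(+0.0) = +20.4
Reactants: 1·(-103.8) = -103.8
ΔH_rxn = (+20.4) − (-103.8) = 124.2 kJ

ΔH_rxn = 124.2 kJ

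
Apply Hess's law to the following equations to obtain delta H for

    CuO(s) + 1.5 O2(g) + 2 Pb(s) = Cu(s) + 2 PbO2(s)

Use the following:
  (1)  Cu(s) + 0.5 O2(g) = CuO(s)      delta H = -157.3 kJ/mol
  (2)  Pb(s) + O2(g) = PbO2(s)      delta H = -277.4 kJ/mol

delta H = -397.5 kJ/mol

(1) reversed: +157.3 kJ/mol
(2) × 2: (2)·(-277.4) = -554.8 kJ/mol
Summing the manipulated equations, delta H = (+157.3) + (-554.8) = -397.5 kJ/mol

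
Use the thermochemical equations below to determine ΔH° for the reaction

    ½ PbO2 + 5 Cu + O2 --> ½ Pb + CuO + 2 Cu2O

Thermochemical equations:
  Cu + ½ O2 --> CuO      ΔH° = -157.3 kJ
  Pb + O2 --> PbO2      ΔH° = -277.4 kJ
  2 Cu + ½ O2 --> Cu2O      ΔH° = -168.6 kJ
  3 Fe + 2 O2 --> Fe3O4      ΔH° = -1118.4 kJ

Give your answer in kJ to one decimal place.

ΔH° = -355.8 kJ

equation 1 as written (CuO already on the product side): -157.3 kJ
equation 2 reversed and × 1/2 (reverse to put PbO2 on the reactant side; ×1/2 to match 1/2 PbO2 in the target): (-1/2)·(-277.4) = +138.7 kJ
equation 3 × 2 (scale by 2 for the 2 Cu2O): (2)·(-168.6) = -337.2 kJ
equation 4: not needed (Fe appears nowhere else).
ΔH° = (-157.3) + (+138.7) + (-337.2) = -355.8 kJ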